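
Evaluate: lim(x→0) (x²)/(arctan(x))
This is a 0/0 indeterminate form.

Apply L'Hôpital's rule: differentiate numerator and denominator separately.
  f(x) = x^2   ⇒   f'(x) = 2·x
  g(x) = atan(x)   ⇒   g'(x) = 1/(x^2 + 1)
  lim(x→0) f'(x)/g'(x) = lim(x→0) (2·x)/(1/(x^2 + 1))
  = 0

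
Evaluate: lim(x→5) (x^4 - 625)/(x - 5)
This is a standard limit.

Factor or rationalize the expression:
  lim(x→5) (x^4 - 625)/(x - 5) = 500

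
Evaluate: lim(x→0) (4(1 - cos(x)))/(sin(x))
This is a 0/0 indeterminate form.

Apply L'Hôpital's rule: differentiate numerator and denominator separately.
  f(x) = 4 - 4·cos(x)   ⇒   f'(x) = 4·sin(x)
  g(x) = sin(x)   ⇒   g'(x) = cos(x)
  lim(x→0) f'(x)/g'(x) = lim(x→0) (4·sin(x))/(cos(x))
  = 0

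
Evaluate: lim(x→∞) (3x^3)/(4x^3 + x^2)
This is an ∞/∞ indeterminate form.

Apply L'Hôpital's rule: differentiate numerator and denominator separately.
  f(x) = 3·x^3   ⇒   f'(x) = 9·x^2
  g(x) = 4·x^3 + x^2   ⇒   g'(x) = 12·x^2 + 2·x
  lim(x→∞) f'(x)/g'(x) = lim(x→∞) (9·x^2)/(12·x^2 + 2·x)
  = 3/4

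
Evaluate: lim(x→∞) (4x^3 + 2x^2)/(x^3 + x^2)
This is an ∞/∞ indeterminate form.

Apply L'Hôpital's rule: differentiate numerator and denominator separately.
  f(x) = 4·x^3 + 2·x^2   ⇒   f'(x) = 12·x^2 + 4·x
  g(x) = x^3 + x^2   ⇒   g'(x) = 3·x^2 + 2·x
  lim(x→∞) f'(x)/g'(x) = lim(x→∞) (12·x^2 + 4·x)/(3·x^2 + 2·x)
  = 4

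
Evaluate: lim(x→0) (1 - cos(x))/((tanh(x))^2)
This is a 0/0 indeterminate form.

Apply L'Hôpital's rule: differentiate numerator and denominator separately.
  f(x) = 1 - cos(x)   ⇒   f'(x) = sin(x)
  g(x) = tanh(x)^2   ⇒   g'(x) = (2 - 2·tanh(x)^2)·tanh(x)
  lim(x→0) f'(x)/g'(x) = lim(x→0) (sin(x))/((2 - 2·tanh(x)^2)·tanh(x))
  = 1/2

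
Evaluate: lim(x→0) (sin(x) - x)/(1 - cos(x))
This is a 0/0 indeterminate form.

Apply L'Hôpital's rule: differentiate numerator and denominator separately.
  f(x) = -x + sin(x)   ⇒   f'(x) = cos(x) - 1
  g(x) = 1 - cos(x)   ⇒   g'(x) = sin(x)
  lim(x→0) f'(x)/g'(x) = lim(x→0) (cos(x) - 1)/(sin(x))
  = 0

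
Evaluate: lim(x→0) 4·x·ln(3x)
This is a 0·∞ indeterminate form.

Rewrite 0·∞ as a quotient (0/0 or ∞/∞ form), then apply L'Hôpital's rule:
  lim(x→0) 4·x·ln(3x) = 0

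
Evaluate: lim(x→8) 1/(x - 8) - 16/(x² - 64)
This is an ∞-∞ indeterminate form.

Combine fractions or rationalize to convert ∞-∞ to 0/0 form:
  lim(x→8) 1/(x - 8) - 16/(x² - 64) = 1/16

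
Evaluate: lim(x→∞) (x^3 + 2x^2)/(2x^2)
This is an ∞/∞ indeterminate form.

Apply L'Hôpital's rule: differentiate numerator and denominator separately.
  f(x) = x^3 + 2·x^2   ⇒   f'(x) = 3·x^2 + 4·x
  g(x) = 2·x^2   ⇒   g'(x) = 4·x
  lim(x→∞) f'(x)/g'(x) = lim(x→∞) (3·x^2 + 4·x)/(4·x)
  = ∞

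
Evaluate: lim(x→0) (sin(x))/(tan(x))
This is a 0/0 indeterminate form.

Apply L'Hôpital's rule: differentiate numerator and denominator separately.
  f(x) = sin(x)   ⇒   f'(x) = cos(x)
  g(x) = tan(x)   ⇒   g'(x) = tan(x)^2 + 1
  lim(x→0) f'(x)/g'(x) = lim(x→0) (cos(x))/(tan(x)^2 + 1)
  = 1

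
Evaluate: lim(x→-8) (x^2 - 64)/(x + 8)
This is a standard limit.

Factor or rationalize the expression:
  lim(x→-8) (x^2 - 64)/(x + 8) = -16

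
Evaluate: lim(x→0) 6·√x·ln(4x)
This is a 0·∞ indeterminate form.

Rewrite 0·∞ as a quotient (0/0 or ∞/∞ form), then apply L'Hôpital's rule:
  lim(x→0) 6·√x·ln(4x) = 0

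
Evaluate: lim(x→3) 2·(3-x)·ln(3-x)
This is a 0·∞ indeterminate form.

Rewrite 0·∞ as a quotient (0/0 or ∞/∞ form), then apply L'Hôpital's rule:
  lim(x→3) 2·(3-x)·ln(3-x) = 0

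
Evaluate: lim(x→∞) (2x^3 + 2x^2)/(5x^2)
This is an ∞/∞ indeterminate form.

Apply L'Hôpital's rule: differentiate numerator and denominator separately.
  f(x) = 2·x^3 + 2·x^2   ⇒   f'(x) = 6·x^2 + 4·x
  g(x) = 5·x^2   ⇒   g'(x) = 10·x
  lim(x→∞) f'(x)/g'(x) = lim(x→∞) (6·x^2 + 4·x)/(10·x)
  = ∞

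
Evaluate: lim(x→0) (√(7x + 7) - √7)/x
This is a standard limit.

Factor or rationalize the expression:
  lim(x→0) (√(7x + 7) - √7)/x = sqrt(7)/2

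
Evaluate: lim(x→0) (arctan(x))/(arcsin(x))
This is a 0/0 indeterminate form.

Apply L'Hôpital's rule: differentiate numerator and denominator separately.
  f(x) = atan(x)   ⇒   f'(x) = 1/(x^2 + 1)
  g(x) = asin(x)   ⇒   g'(x) = 1/sqrt(1 - x^2)
  lim(x→0) f'(x)/g'(x) = lim(x→0) (1/(x^2 + 1))/(1/sqrt(1 - x^2))
  = 1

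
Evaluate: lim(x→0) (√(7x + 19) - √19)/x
This is a standard limit.

Factor or rationalize the expression:
  lim(x→0) (√(7x + 19) - √19)/x = 7·sqrt(19)/38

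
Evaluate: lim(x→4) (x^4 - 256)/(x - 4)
This is a standard limit.

Factor or rationalize the expression:
  lim(x→4) (x^4 - 256)/(x - 4) = 256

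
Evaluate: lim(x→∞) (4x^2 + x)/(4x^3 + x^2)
This is an ∞/∞ indeterminate form.

Apply L'Hôpital's rule: differentiate numerator and denominator separately.
  f(x) = 4·x^2 + x   ⇒   f'(x) = 8·x + 1
  g(x) = 4·x^3 + x^2   ⇒   g'(x) = 12·x^2 + 2·x
  lim(x→∞) f'(x)/g'(x) = lim(x→∞) (8·x + 1)/(12·x^2 + 2·x)
  = 0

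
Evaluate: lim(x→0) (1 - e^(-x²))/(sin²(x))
This is a 0/0 indeterminate form.

Apply L'Hôpital's rule: differentiate numerator and denominator separately.
  f(x) = 1 - e^(-x^2)   ⇒   f'(x) = 2·x·e^(-x^2)
  g(x) = sin(x)^2   ⇒   g'(x) = 2·sin(x)·cos(x)
  lim(x→0) f'(x)/g'(x) = lim(x→0) (2·x·e^(-x^2))/(2·sin(x)·cos(x))
  = 1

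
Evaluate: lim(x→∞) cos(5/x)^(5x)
This is an exponential indeterminate form.

For exponential indeterminate forms, take the natural log:
  Let L = lim(x→∞) cos(5/x)^(5x)
  Then ln(L) = lim(x→∞) [exponent × ln(base)]
  Evaluate using L'Hôpital or standard limits, then exponentiate.
  L = 1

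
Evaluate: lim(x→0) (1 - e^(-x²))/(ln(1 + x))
This is a 0/0 indeterminate form.

Apply L'Hôpital's rule: differentiate numerator and denominator separately.
  f(x) = 1 - e^(-x^2)   ⇒   f'(x) = 2·x·e^(-x^2)
  g(x) = ln(x + 1)   ⇒   g'(x) = 1/(x + 1)
  lim(x→0) f'(x)/g'(x) = lim(x→0) (2·x·e^(-x^2))/(1/(x + 1))
  = 0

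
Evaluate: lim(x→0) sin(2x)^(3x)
This is an exponential indeterminate form.

For exponential indeterminate forms, take the natural log:
  Let L = lim(x→0) sin(2x)^(3x)
  Then ln(L) = lim(x→0) [exponent × ln(base)]
  Evaluate using L'Hôpital or standard limits, then exponentiate.
  L = 1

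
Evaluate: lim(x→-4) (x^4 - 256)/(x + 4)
This is a standard limit.

Factor or rationalize the expression:
  lim(x→-4) (x^4 - 256)/(x + 4) = -256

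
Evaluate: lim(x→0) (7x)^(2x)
This is an exponential indeterminate form.

For exponential indeterminate forms, take the natural log:
  Let L = lim(x→0) (7x)^(2x)
  Then ln(L) = lim(x→0) [exponent × ln(base)]
  Evaluate using L'Hôpital or standard limits, then exponentiate.
  L = 1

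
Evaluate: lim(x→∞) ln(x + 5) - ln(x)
This is an ∞-∞ indeterminate form.

Combine fractions or rationalize to convert ∞-∞ to 0/0 form:
  lim(x→∞) ln(x + 5) - ln(x) = 0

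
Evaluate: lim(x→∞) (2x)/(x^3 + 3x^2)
This is an ∞/∞ indeterminate form.

Apply L'Hôpital's rule: differentiate numerator and denominator separately.
  f(x) = 2·x   ⇒   f'(x) = 2
  g(x) = x^3 + 3·x^2   ⇒   g'(x) = 3·x^2 + 6·x
  lim(x→∞) f'(x)/g'(x) = lim(x→∞) (2)/(3·x^2 + 6·x)
  = 0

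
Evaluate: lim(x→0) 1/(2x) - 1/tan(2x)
This is an ∞-∞ indeterminate form.

Combine fractions or rationalize to convert ∞-∞ to 0/0 form:
  lim(x→0) 1/(2x) - 1/tan(2x) = 0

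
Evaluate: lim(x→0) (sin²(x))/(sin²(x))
This is a 0/0 indeterminate form.

Apply L'Hôpital's rule: differentiate numerator and denominator separately.
  f(x) = sin(x)^2   ⇒   f'(x) = 2·sin(x)·cos(x)
  g(x) = sin(x)^2   ⇒   g'(x) = 2·sin(x)·cos(x)
  lim(x→0) f'(x)/g'(x) = lim(x→0) (2·sin(x)·cos(x))/(2·sin(x)·cos(x))
  = 1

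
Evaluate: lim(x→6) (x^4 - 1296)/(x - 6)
This is a standard limit.

Factor or rationalize the expression:
  lim(x→6) (x^4 - 1296)/(x - 6) = 864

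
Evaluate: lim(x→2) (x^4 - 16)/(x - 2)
This is a standard limit.

Factor or rationalize the expression:
  lim(x→2) (x^4 - 16)/(x - 2) = 32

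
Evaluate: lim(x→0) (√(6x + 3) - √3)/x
This is a standard limit.

Factor or rationalize the expression:
  lim(x→0) (√(6x + 3) - √3)/x = sqrt(3)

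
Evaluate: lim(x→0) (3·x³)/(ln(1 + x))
This is a 0/0 indeterminate form.

Apply L'Hôpital's rule: differentiate numerator and denominator separately.
  f(x) = 3·x^3   ⇒   f'(x) = 9·x^2
  g(x) = ln(x + 1)   ⇒   g'(x) = 1/(x + 1)
  lim(x→0) f'(x)/g'(x) = lim(x→0) (9·x^2)/(1/(x + 1))
  = 0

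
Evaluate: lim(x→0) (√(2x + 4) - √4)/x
This is a standard limit.

Factor or rationalize the expression:
  lim(x→0) (√(2x + 4) - √4)/x = 1/2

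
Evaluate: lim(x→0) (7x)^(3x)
This is an exponential indeterminate form.

For exponential indeterminate forms, take the natural log:
  Let L = lim(x→0) (7x)^(3x)
  Then ln(L) = lim(x→0) [exponent × ln(base)]
  Evaluate using L'Hôpital or standard limits, then exponentiate.
  L = 1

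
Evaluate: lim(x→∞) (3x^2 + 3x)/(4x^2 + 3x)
This is an ∞/∞ indeterminate form.

Apply L'Hôpital's rule: differentiate numerator and denominator separately.
  f(x) = 3·x^2 + 3·x   ⇒   f'(x) = 6·x + 3
  g(x) = 4·x^2 + 3·x   ⇒   g'(x) = 8·x + 3
  lim(x→∞) f'(x)/g'(x) = lim(x→∞) (6·x + 3)/(8·x + 3)
  = 3/4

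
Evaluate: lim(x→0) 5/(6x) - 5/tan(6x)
This is an ∞-∞ indeterminate form.

Combine fractions or rationalize to convert ∞-∞ to 0/0 form:
  lim(x→0) 5/(6x) - 5/tan(6x) = 0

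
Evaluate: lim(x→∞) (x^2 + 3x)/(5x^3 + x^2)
This is an ∞/∞ indeterminate form.

Apply L'Hôpital's rule: differentiate numerator and denominator separately.
  f(x) = x^2 + 3·x   ⇒   f'(x) = 2·x + 3
  g(x) = 5·x^3 + x^2   ⇒   g'(x) = 15·x^2 + 2·x
  lim(x→∞) f'(x)/g'(x) = lim(x→∞) (2·x + 3)/(15·x^2 + 2·x)
  = 0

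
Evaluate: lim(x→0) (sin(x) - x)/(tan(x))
This is a 0/0 indeterminate form.

Apply L'Hôpital's rule: differentiate numerator and denominator separately.
  f(x) = -x + sin(x)   ⇒   f'(x) = cos(x) - 1
  g(x) = tan(x)   ⇒   g'(x) = tan(x)^2 + 1
  lim(x→0) f'(x)/g'(x) = lim(x→0) (cos(x) - 1)/(tan(x)^2 + 1)
  = 0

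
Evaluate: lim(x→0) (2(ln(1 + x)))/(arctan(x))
This is a 0/0 indeterminate form.

Apply L'Hôpital's rule: differentiate numerator and denominator separately.
  f(x) = 2·ln(x + 1)   ⇒   f'(x) = 2/(x + 1)
  g(x) = atan(x)   ⇒   g'(x) = 1/(x^2 + 1)
  lim(x→0) f'(x)/g'(x) = lim(x→0) (2/(x + 1))/(1/(x^2 + 1))
  = 2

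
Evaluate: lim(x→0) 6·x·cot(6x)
This is a 0·∞ indeterminate form.

Rewrite 0·∞ as a quotient (0/0 or ∞/∞ form), then apply L'Hôpital's rule:
  lim(x→0) 6·x·cot(6x) = 1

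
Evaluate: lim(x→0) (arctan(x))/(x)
This is a 0/0 indeterminate form.

Apply L'Hôpital's rule: differentiate numerator and denominator separately.
  f(x) = atan(x)   ⇒   f'(x) = 1/(x^2 + 1)
  g(x) = x   ⇒   g'(x) = 1
  lim(x→0) f'(x)/g'(x) = lim(x→0) (1/(x^2 + 1))/(1)
  = 1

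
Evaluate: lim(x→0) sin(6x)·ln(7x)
This is a 0·∞ indeterminate form.

Rewrite 0·∞ as a quotient (0/0 or ∞/∞ form), then apply L'Hôpital's rule:
  lim(x→0) sin(6x)·ln(7x) = 0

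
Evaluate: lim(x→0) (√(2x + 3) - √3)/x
This is a standard limit.

Factor or rationalize the expression:
  lim(x→0) (√(2x + 3) - √3)/x = sqrt(3)/3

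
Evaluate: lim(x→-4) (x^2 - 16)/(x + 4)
This is a standard limit.

Factor or rationalize the expression:
  lim(x→-4) (x^2 - 16)/(x + 4) = -8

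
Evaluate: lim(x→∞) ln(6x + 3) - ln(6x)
This is an ∞-∞ indeterminate form.

Combine fractions or rationalize to convert ∞-∞ to 0/0 form:
  lim(x→∞) ln(6x + 3) - ln(6x) = 0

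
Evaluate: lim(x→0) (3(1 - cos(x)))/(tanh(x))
This is a 0/0 indeterminate form.

Apply L'Hôpital's rule: differentiate numerator and denominator separately.
  f(x) = 3 - 3·cos(x)   ⇒   f'(x) = 3·sin(x)
  g(x) = tanh(x)   ⇒   g'(x) = 1 - tanh(x)^2
  lim(x→0) f'(x)/g'(x) = lim(x→0) (3·sin(x))/(1 - tanh(x)^2)
  = 0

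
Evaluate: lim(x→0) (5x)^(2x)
This is an exponential indeterminate form.

For exponential indeterminate forms, take the natural log:
  Let L = lim(x→0) (5x)^(2x)
  Then ln(L) = lim(x→0) [exponent × ln(base)]
  Evaluate using L'Hôpital or standard limits, then exponentiate.
  L = 1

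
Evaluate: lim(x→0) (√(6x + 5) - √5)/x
This is a standard limit.

Factor or rationalize the expression:
  lim(x→0) (√(6x + 5) - √5)/x = 3·sqrt(5)/5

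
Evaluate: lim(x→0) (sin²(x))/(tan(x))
This is a 0/0 indeterminate form.

Apply L'Hôpital's rule: differentiate numerator and denominator separately.
  f(x) = sin(x)^2   ⇒   f'(x) = 2·sin(x)·cos(x)
  g(x) = tan(x)   ⇒   g'(x) = tan(x)^2 + 1
  lim(x→0) f'(x)/g'(x) = lim(x→0) (2·sin(x)·cos(x))/(tan(x)^2 + 1)
  = 0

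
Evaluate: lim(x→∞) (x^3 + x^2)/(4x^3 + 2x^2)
This is an ∞/∞ indeterminate form.

Apply L'Hôpital's rule: differentiate numerator and denominator separately.
  f(x) = x^3 + x^2   ⇒   f'(x) = 3·x^2 + 2·x
  g(x) = 4·x^3 + 2·x^2   ⇒   g'(x) = 12·x^2 + 4·x
  lim(x→∞) f'(x)/g'(x) = lim(x→∞) (3·x^2 + 2·x)/(12·x^2 + 4·x)
  = 1/4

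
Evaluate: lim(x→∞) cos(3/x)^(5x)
This is an exponential indeterminate form.

For exponential indeterminate forms, take the natural log:
  Let L = lim(x→∞) cos(3/x)^(5x)
  Then ln(L) = lim(x→∞) [exponent × ln(base)]
  Evaluate using L'Hôpital or standard limits, then exponentiate.
  L = 1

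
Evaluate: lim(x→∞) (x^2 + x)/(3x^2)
This is an ∞/∞ indeterminate form.

Apply L'Hôpital's rule: differentiate numerator and denominator separately.
  f(x) = x^2 + x   ⇒   f'(x) = 2·x + 1
  g(x) = 3·x^2   ⇒   g'(x) = 6·x
  lim(x→∞) f'(x)/g'(x) = lim(x→∞) (2·x + 1)/(6·x)
  = 1/3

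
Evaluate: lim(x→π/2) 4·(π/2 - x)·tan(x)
This is a 0·∞ indeterminate form.

Rewrite 0·∞ as a quotient (0/0 or ∞/∞ form), then apply L'Hôpital's rule:
  lim(x→π/2) 4·(π/2 - x)·tan(x) = 4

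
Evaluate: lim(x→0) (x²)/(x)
This is a 0/0 indeterminate form.

Apply L'Hôpital's rule: differentiate numerator and denominator separately.
  f(x) = x^2   ⇒   f'(x) = 2·x
  g(x) = x   ⇒   g'(x) = 1
  lim(x→0) f'(x)/g'(x) = lim(x→0) (2·x)/(1)
  = 0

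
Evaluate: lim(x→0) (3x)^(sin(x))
This is an exponential indeterminate form.

For exponential indeterminate forms, take the natural log:
  Let L = lim(x→0) (3x)^(sin(x))
  Then ln(L) = lim(x→0) [exponent × ln(base)]
  Evaluate using L'Hôpital or standard limits, then exponentiate.
  L = 1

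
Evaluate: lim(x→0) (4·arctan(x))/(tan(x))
This is a 0/0 indeterminate form.

Apply L'Hôpital's rule: differentiate numerator and denominator separately.
  f(x) = 4·atan(x)   ⇒   f'(x) = 4/(x^2 + 1)
  g(x) = tan(x)   ⇒   g'(x) = tan(x)^2 + 1
  lim(x→0) f'(x)/g'(x) = lim(x→0) (4/(x^2 + 1))/(tan(x)^2 + 1)
  = 4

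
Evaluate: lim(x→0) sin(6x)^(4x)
This is an exponential indeterminate form.

For exponential indeterminate forms, take the natural log:
  Let L = lim(x→0) sin(6x)^(4x)
  Then ln(L) = lim(x→0) [exponent × ln(base)]
  Evaluate using L'Hôpital or standard limits, then exponentiate.
  L = 1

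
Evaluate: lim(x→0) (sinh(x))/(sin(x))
This is a 0/0 indeterminate form.

Apply L'Hôpital's rule: differentiate numerator and denominator separately.
  f(x) = sinh(x)   ⇒   f'(x) = cosh(x)
  g(x) = sin(x)   ⇒   g'(x) = cos(x)
  lim(x→0) f'(x)/g'(x) = lim(x→0) (cosh(x))/(cos(x))
  = 1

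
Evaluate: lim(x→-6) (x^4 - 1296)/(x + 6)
This is a standard limit.

Factor or rationalize the expression:
  lim(x→-6) (x^4 - 1296)/(x + 6) = -864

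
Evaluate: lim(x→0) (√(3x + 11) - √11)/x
This is a standard limit.

Factor or rationalize the expression:
  lim(x→0) (√(3x + 11) - √11)/x = 3·sqrt(11)/22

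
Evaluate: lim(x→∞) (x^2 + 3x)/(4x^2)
This is an ∞/∞ indeterminate form.

Apply L'Hôpital's rule: differentiate numerator and denominator separately.
  f(x) = x^2 + 3·x   ⇒   f'(x) = 2·x + 3
  g(x) = 4·x^2   ⇒   g'(x) = 8·x
  lim(x→∞) f'(x)/g'(x) = lim(x→∞) (2·x + 3)/(8·x)
  = 1/4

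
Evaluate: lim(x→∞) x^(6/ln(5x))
This is an exponential indeterminate form.

For exponential indeterminate forms, take the natural log:
  Let L = lim(x→∞) x^(6/ln(5x))
  Then ln(L) = lim(x→∞) [exponent × ln(base)]
  Evaluate using L'Hôpital or standard limits, then exponentiate.
  L = e^(6)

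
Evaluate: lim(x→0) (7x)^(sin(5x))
This is an exponential indeterminate form.

For exponential indeterminate forms, take the natural log:
  Let L = lim(x→0) (7x)^(sin(5x))
  Then ln(L) = lim(x→0) [exponent × ln(base)]
  Evaluate using L'Hôpital or standard limits, then exponentiate.
  L = 1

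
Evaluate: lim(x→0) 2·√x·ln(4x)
This is a 0·∞ indeterminate form.

Rewrite 0·∞ as a quotient (0/0 or ∞/∞ form), then apply L'Hôpital's rule:
  lim(x→0) 2·√x·ln(4x) = 0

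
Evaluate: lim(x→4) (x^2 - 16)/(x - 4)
This is a standard limit.

Factor or rationalize the expression:
  lim(x→4) (x^2 - 16)/(x - 4) = 8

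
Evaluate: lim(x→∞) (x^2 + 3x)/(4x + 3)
This is an ∞/∞ indeterminate form.

Apply L'Hôpital's rule: differentiate numerator and denominator separately.
  f(x) = x^2 + 3·x   ⇒   f'(x) = 2·x + 3
  g(x) = 4·x + 3   ⇒   g'(x) = 4
  lim(x→∞) f'(x)/g'(x) = lim(x→∞) (2·x + 3)/(4)
  = ∞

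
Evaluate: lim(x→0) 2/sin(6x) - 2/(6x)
This is an ∞-∞ indeterminate form.

Combine fractions or rationalize to convert ∞-∞ to 0/0 form:
  lim(x→0) 2/sin(6x) - 2/(6x) = 0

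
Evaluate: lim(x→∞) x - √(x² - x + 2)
This is an ∞-∞ indeterminate form.

Combine fractions or rationalize to convert ∞-∞ to 0/0 form:
  lim(x→∞) x - √(x² - x + 2) = 1/2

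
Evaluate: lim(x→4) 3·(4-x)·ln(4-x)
This is a 0·∞ indeterminate form.

Rewrite 0·∞ as a quotient (0/0 or ∞/∞ form), then apply L'Hôpital's rule:
  lim(x→4) 3·(4-x)·ln(4-x) = 0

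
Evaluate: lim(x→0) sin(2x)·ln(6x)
This is a 0·∞ indeterminate form.

Rewrite 0·∞ as a quotient (0/0 or ∞/∞ form), then apply L'Hôpital's rule:
  lim(x→0) sin(2x)·ln(6x) = 0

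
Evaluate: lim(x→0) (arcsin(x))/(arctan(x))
This is a 0/0 indeterminate form.

Apply L'Hôpital's rule: differentiate numerator and denominator separately.
  f(x) = asin(x)   ⇒   f'(x) = 1/sqrt(1 - x^2)
  g(x) = atan(x)   ⇒   g'(x) = 1/(x^2 + 1)
  lim(x→0) f'(x)/g'(x) = lim(x→0) (1/sqrt(1 - x^2))/(1/(x^2 + 1))
  = 1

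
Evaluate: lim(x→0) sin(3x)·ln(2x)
This is a 0·∞ indeterminate form.

Rewrite 0·∞ as a quotient (0/0 or ∞/∞ form), then apply L'Hôpital's rule:
  lim(x→0) sin(3x)·ln(2x) = 0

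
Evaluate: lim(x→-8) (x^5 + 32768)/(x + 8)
This is a standard limit.

Factor or rationalize the expression:
  lim(x→-8) (x^5 + 32768)/(x + 8) = 20480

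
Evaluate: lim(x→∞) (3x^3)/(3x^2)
This is an ∞/∞ indeterminate form.

Apply L'Hôpital's rule: differentiate numerator and denominator separately.
  f(x) = 3·x^3   ⇒   f'(x) = 9·x^2
  g(x) = 3·x^2   ⇒   g'(x) = 6·x
  lim(x→∞) f'(x)/g'(x) = lim(x→∞) (9·x^2)/(6·x)
  = ∞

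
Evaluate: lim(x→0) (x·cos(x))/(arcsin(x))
This is a 0/0 indeterminate form.

Apply L'Hôpital's rule: differentiate numerator and denominator separately.
  f(x) = x·cos(x)   ⇒   f'(x) = -x·sin(x) + cos(x)
  g(x) = asin(x)   ⇒   g'(x) = 1/sqrt(1 - x^2)
  lim(x→0) f'(x)/g'(x) = lim(x→0) (-x·sin(x) + cos(x))/(1/sqrt(1 - x^2))
  = 1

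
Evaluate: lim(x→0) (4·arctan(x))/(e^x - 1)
This is a 0/0 indeterminate form.

Apply L'Hôpital's rule: differentiate numerator and denominator separately.
  f(x) = 4·atan(x)   ⇒   f'(x) = 4/(x^2 + 1)
  g(x) = e^(x) - 1   ⇒   g'(x) = e^(x)
  lim(x→0) f'(x)/g'(x) = lim(x→0) (4/(x^2 + 1))/(e^(x))
  = 4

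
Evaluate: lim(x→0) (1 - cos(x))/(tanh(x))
This is a 0/0 indeterminate form.

Apply L'Hôpital's rule: differentiate numerator and denominator separately.
  f(x) = 1 - cos(x)   ⇒   f'(x) = sin(x)
  g(x) = tanh(x)   ⇒   g'(x) = 1 - tanh(x)^2
  lim(x→0) f'(x)/g'(x) = lim(x→0) (sin(x))/(1 - tanh(x)^2)
  = 0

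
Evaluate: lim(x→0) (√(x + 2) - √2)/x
This is a standard limit.

Factor or rationalize the expression:
  lim(x→0) (√(x + 2) - √2)/x = sqrt(2)/4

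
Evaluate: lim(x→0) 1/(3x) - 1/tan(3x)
This is an ∞-∞ indeterminate form.

Combine fractions or rationalize to convert ∞-∞ to 0/0 form:
  lim(x→0) 1/(3x) - 1/tan(3x) = 0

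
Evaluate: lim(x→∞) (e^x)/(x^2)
This is an ∞/∞ indeterminate form.

Apply L'Hôpital's rule: differentiate numerator and denominator separately.
  f(x) = e^(x)   ⇒   f'(x) = e^(x)
  g(x) = x^2   ⇒   g'(x) = 2·x
  lim(x→∞) f'(x)/g'(x) = lim(x→∞) (e^(x))/(2·x)
  = ∞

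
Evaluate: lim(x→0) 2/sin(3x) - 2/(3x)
This is an ∞-∞ indeterminate form.

Combine fractions or rationalize to convert ∞-∞ to 0/0 form:
  lim(x→0) 2/sin(3x) - 2/(3x) = 0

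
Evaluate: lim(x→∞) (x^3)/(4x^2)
This is an ∞/∞ indeterminate form.

Apply L'Hôpital's rule: differentiate numerator and denominator separately.
  f(x) = x^3   ⇒   f'(x) = 3·x^2
  g(x) = 4·x^2   ⇒   g'(x) = 8·x
  lim(x→∞) f'(x)/g'(x) = lim(x→∞) (3·x^2)/(8·x)
  = ∞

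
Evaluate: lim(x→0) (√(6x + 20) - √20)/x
This is a standard limit.

Factor or rationalize the expression:
  lim(x→0) (√(6x + 20) - √20)/x = 3·sqrt(5)/10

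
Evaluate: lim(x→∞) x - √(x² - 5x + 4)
This is an ∞-∞ indeterminate form.

Combine fractions or rationalize to convert ∞-∞ to 0/0 form:
  lim(x→∞) x - √(x² - 5x + 4) = 5/2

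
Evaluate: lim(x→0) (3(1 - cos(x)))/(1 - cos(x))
This is a 0/0 indeterminate form.

Apply L'Hôpital's rule: differentiate numerator and denominator separately.
  f(x) = 3 - 3·cos(x)   ⇒   f'(x) = 3·sin(x)
  g(x) = 1 - cos(x)   ⇒   g'(x) = sin(x)
  lim(x→0) f'(x)/g'(x) = lim(x→0) (3·sin(x))/(sin(x))
  = 3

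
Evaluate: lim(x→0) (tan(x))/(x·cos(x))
This is a 0/0 indeterminate form.

Apply L'Hôpital's rule: differentiate numerator and denominator separately.
  f(x) = tan(x)   ⇒   f'(x) = tan(x)^2 + 1
  g(x) = x·cos(x)   ⇒   g'(x) = -x·sin(x) + cos(x)
  lim(x→0) f'(x)/g'(x) = lim(x→0) (tan(x)^2 + 1)/(-x·sin(x) + cos(x))
  = 1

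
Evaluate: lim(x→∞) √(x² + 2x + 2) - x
This is an ∞-∞ indeterminate form.

Combine fractions or rationalize to convert ∞-∞ to 0/0 form:
  lim(x→∞) √(x² + 2x + 2) - x = 1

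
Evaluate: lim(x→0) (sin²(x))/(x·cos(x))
This is a 0/0 indeterminate form.

Apply L'Hôpital's rule: differentiate numerator and denominator separately.
  f(x) = sin(x)^2   ⇒   f'(x) = 2·sin(x)·cos(x)
  g(x) = x·cos(x)   ⇒   g'(x) = -x·sin(x) + cos(x)
  lim(x→0) f'(x)/g'(x) = lim(x→0) (2·sin(x)·cos(x))/(-x·sin(x) + cos(x))
  = 0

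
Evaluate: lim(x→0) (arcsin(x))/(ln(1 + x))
This is a 0/0 indeterminate form.

Apply L'Hôpital's rule: differentiate numerator and denominator separately.
  f(x) = asin(x)   ⇒   f'(x) = 1/sqrt(1 - x^2)
  g(x) = ln(x + 1)   ⇒   g'(x) = 1/(x + 1)
  lim(x→0) f'(x)/g'(x) = lim(x→0) (1/sqrt(1 - x^2))/(1/(x + 1))
  = 1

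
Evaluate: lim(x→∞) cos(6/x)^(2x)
This is an exponential indeterminate form.

For exponential indeterminate forms, take the natural log:
  Let L = lim(x→∞) cos(6/x)^(2x)
  Then ln(L) = lim(x→∞) [exponent × ln(base)]
  Evaluate using L'Hôpital or standard limits, then exponentiate.
  L = 1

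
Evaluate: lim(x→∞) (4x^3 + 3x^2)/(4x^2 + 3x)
This is an ∞/∞ indeterminate form.

Apply L'Hôpital's rule: differentiate numerator and denominator separately.
  f(x) = 4·x^3 + 3·x^2   ⇒   f'(x) = 12·x^2 + 6·x
  g(x) = 4·x^2 + 3·x   ⇒   g'(x) = 8·x + 3
  lim(x→∞) f'(x)/g'(x) = lim(x→∞) (12·x^2 + 6·x)/(8·x + 3)
  = ∞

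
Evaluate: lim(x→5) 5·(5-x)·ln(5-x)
This is a 0·∞ indeterminate form.

Rewrite 0·∞ as a quotient (0/0 or ∞/∞ form), then apply L'Hôpital's rule:
  lim(x→5) 5·(5-x)·ln(5-x) = 0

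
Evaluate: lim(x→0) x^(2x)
This is an exponential indeterminate form.

For exponential indeterminate forms, take the natural log:
  Let L = lim(x→0) x^(2x)
  Then ln(L) = lim(x→0) [exponent × ln(base)]
  Evaluate using L'Hôpital or standard limits, then exponentiate.
  L = 1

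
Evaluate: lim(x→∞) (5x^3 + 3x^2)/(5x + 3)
This is an ∞/∞ indeterminate form.

Apply L'Hôpital's rule: differentiate numerator and denominator separately.
  f(x) = 5·x^3 + 3·x^2   ⇒   f'(x) = 15·x^2 + 6·x
  g(x) = 5·x + 3   ⇒   g'(x) = 5
  lim(x→∞) f'(x)/g'(x) = lim(x→∞) (15·x^2 + 6·x)/(5)
  = ∞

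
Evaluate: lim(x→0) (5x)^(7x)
This is an exponential indeterminate form.

For exponential indeterminate forms, take the natural log:
  Let L = lim(x→0) (5x)^(7x)
  Then ln(L) = lim(x→0) [exponent × ln(base)]
  Evaluate using L'Hôpital or standard limits, then exponentiate.
  L = 1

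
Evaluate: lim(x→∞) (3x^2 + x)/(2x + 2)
This is an ∞/∞ indeterminate form.

Apply L'Hôpital's rule: differentiate numerator and denominator separately.
  f(x) = 3·x^2 + x   ⇒   f'(x) = 6·x + 1
  g(x) = 2·x + 2   ⇒   g'(x) = 2
  lim(x→∞) f'(x)/g'(x) = lim(x→∞) (6·x + 1)/(2)
  = ∞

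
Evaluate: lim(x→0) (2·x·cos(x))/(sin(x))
This is a 0/0 indeterminate form.

Apply L'Hôpital's rule: differentiate numerator and denominator separately.
  f(x) = 2·x·cos(x)   ⇒   f'(x) = -2·x·sin(x) + 2·cos(x)
  g(x) = sin(x)   ⇒   g'(x) = cos(x)
  lim(x→0) f'(x)/g'(x) = lim(x→0) (-2·x·sin(x) + 2·cos(x))/(cos(x))
  = 2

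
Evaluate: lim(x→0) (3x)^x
This is an exponential indeterminate form.

For exponential indeterminate forms, take the natural log:
  Let L = lim(x→0) (3x)^x
  Then ln(L) = lim(x→0) [exponent × ln(base)]
  Evaluate using L'Hôpital or standard limits, then exponentiate.
  L = 1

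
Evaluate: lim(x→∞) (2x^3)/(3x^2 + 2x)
This is an ∞/∞ indeterminate form.

Apply L'Hôpital's rule: differentiate numerator and denominator separately.
  f(x) = 2·x^3   ⇒   f'(x) = 6·x^2
  g(x) = 3·x^2 + 2·x   ⇒   g'(x) = 6·x + 2
  lim(x→∞) f'(x)/g'(x) = lim(x→∞) (6·x^2)/(6·x + 2)
  = ∞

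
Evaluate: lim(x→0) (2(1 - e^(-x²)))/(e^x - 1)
This is a 0/0 indeterminate form.

Apply L'Hôpital's rule: differentiate numerator and denominator separately.
  f(x) = 2 - 2·e^(-x^2)   ⇒   f'(x) = 4·x·e^(-x^2)
  g(x) = e^(x) - 1   ⇒   g'(x) = e^(x)
  lim(x→0) f'(x)/g'(x) = lim(x→0) (4·x·e^(-x^2))/(e^(x))
  = 0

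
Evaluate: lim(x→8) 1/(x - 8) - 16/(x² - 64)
This is an ∞-∞ indeterminate form.

Combine fractions or rationalize to convert ∞-∞ to 0/0 form:
  lim(x→8) 1/(x - 8) - 16/(x² - 64) = 1/16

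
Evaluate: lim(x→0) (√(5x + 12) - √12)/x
This is a standard limit.

Factor or rationalize the expression:
  lim(x→0) (√(5x + 12) - √12)/x = 5·sqrt(3)/12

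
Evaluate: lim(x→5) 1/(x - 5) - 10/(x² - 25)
This is an ∞-∞ indeterminate form.

Combine fractions or rationalize to convert ∞-∞ to 0/0 form:
  lim(x→5) 1/(x - 5) - 10/(x² - 25) = 1/10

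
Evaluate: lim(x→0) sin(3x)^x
This is an exponential indeterminate form.

For exponential indeterminate forms, take the natural log:
  Let L = lim(x→0) sin(3x)^x
  Then ln(L) = lim(x→0) [exponent × ln(base)]
  Evaluate using L'Hôpital or standard limits, then exponentiate.
  L = 1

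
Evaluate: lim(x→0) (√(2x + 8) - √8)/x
This is a standard limit.

Factor or rationalize the expression:
  lim(x→0) (√(2x + 8) - √8)/x = sqrt(2)/4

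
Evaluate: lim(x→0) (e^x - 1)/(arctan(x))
This is a 0/0 indeterminate form.

Apply L'Hôpital's rule: differentiate numerator and denominator separately.
  f(x) = e^(x) - 1   ⇒   f'(x) = e^(x)
  g(x) = atan(x)   ⇒   g'(x) = 1/(x^2 + 1)
  lim(x→0) f'(x)/g'(x) = lim(x→0) (e^(x))/(1/(x^2 + 1))
  = 1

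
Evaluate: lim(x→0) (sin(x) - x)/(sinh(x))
This is a 0/0 indeterminate form.

Apply L'Hôpital's rule: differentiate numerator and denominator separately.
  f(x) = -x + sin(x)   ⇒   f'(x) = cos(x) - 1
  g(x) = sinh(x)   ⇒   g'(x) = cosh(x)
  lim(x→0) f'(x)/g'(x) = lim(x→0) (cos(x) - 1)/(cosh(x))
  = 0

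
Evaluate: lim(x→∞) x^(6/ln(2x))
This is an exponential indeterminate form.

For exponential indeterminate forms, take the natural log:
  Let L = lim(x→∞) x^(6/ln(2x))
  Then ln(L) = lim(x→∞) [exponent × ln(base)]
  Evaluate using L'Hôpital or standard limits, then exponentiate.
  L = e^(6)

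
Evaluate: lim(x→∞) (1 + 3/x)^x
This is an exponential indeterminate form.

For exponential indeterminate forms, take the natural log:
  Let L = lim(x→∞) (1 + 3/x)^x
  Then ln(L) = lim(x→∞) [exponent × ln(base)]
  Evaluate using L'Hôpital or standard limits, then exponentiate.
  L = e^(3)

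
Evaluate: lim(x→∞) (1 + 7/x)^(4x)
This is an exponential indeterminate form.

For exponential indeterminate forms, take the natural log:
  Let L = lim(x→∞) (1 + 7/x)^(4x)
  Then ln(L) = lim(x→∞) [exponent × ln(base)]
  Evaluate using L'Hôpital or standard limits, then exponentiate.
  L = e^(28)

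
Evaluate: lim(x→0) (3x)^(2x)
This is an exponential indeterminate form.

For exponential indeterminate forms, take the natural log:
  Let L = lim(x→0) (3x)^(2x)
  Then ln(L) = lim(x→0) [exponent × ln(base)]
  Evaluate using L'Hôpital or standard limits, then exponentiate.
  L = 1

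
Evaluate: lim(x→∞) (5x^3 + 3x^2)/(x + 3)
This is an ∞/∞ indeterminate form.

Apply L'Hôpital's rule: differentiate numerator and denominator separately.
  f(x) = 5·x^3 + 3·x^2   ⇒   f'(x) = 15·x^2 + 6·x
  g(x) = x + 3   ⇒   g'(x) = 1
  lim(x→∞) f'(x)/g'(x) = lim(x→∞) (15·x^2 + 6·x)/(1)
  = ∞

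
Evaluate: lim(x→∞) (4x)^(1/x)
This is an exponential indeterminate form.

For exponential indeterminate forms, take the natural log:
  Let L = lim(x→∞) (4x)^(1/x)
  Then ln(L) = lim(x→∞) [exponent × ln(base)]
  Evaluate using L'Hôpital or standard limits, then exponentiate.
  L = 1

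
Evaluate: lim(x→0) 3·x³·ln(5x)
This is a 0·∞ indeterminate form.

Rewrite 0·∞ as a quotient (0/0 or ∞/∞ form), then apply L'Hôpital's rule:
  lim(x→0) 3·x³·ln(5x) = 0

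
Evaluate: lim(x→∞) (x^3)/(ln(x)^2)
This is an ∞/∞ indeterminate form.

Apply L'Hôpital's rule: differentiate numerator and denominator separately.
  f(x) = x^3   ⇒   f'(x) = 3·x^2
  g(x) = ln(x)^2   ⇒   g'(x) = 2·ln(x)/x
  lim(x→∞) f'(x)/g'(x) = lim(x→∞) (3·x^2)/(2·ln(x)/x)
  = ∞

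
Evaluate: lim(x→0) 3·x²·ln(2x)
This is a 0·∞ indeterminate form.

Rewrite 0·∞ as a quotient (0/0 or ∞/∞ form), then apply L'Hôpital's rule:
  lim(x→0) 3·x²·ln(2x) = 0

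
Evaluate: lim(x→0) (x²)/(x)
This is a 0/0 indeterminate form.

Apply L'Hôpital's rule: differentiate numerator and denominator separately.
  f(x) = x^2   ⇒   f'(x) = 2·x
  g(x) = x   ⇒   g'(x) = 1
  lim(x→0) f'(x)/g'(x) = lim(x→0) (2·x)/(1)
  = 0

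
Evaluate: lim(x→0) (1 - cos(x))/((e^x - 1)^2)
This is a 0/0 indeterminate form.

Apply L'Hôpital's rule: differentiate numerator and denominator separately.
  f(x) = 1 - cos(x)   ⇒   f'(x) = sin(x)
  g(x) = (e^(x) - 1)^2   ⇒   g'(x) = 2·(e^(x) - 1)·e^(x)
  lim(x→0) f'(x)/g'(x) = lim(x→0) (sin(x))/(2·(e^(x) - 1)·e^(x))
  = 1/2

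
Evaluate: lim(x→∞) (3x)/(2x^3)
This is an ∞/∞ indeterminate form.

Apply L'Hôpital's rule: differentiate numerator and denominator separately.
  f(x) = 3·x   ⇒   f'(x) = 3
  g(x) = 2·x^3   ⇒   g'(x) = 6·x^2
  lim(x→∞) f'(x)/g'(x) = lim(x→∞) (3)/(6·x^2)
  = 0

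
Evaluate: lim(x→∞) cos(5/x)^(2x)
This is an exponential indeterminate form.

For exponential indeterminate forms, take the natural log:
  Let L = lim(x→∞) cos(5/x)^(2x)
  Then ln(L) = lim(x→∞) [exponent × ln(base)]
  Evaluate using L'Hôpital or standard limits, then exponentiate.
  L = 1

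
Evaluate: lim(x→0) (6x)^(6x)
This is an exponential indeterminate form.

For exponential indeterminate forms, take the natural log:
  Let L = lim(x→0) (6x)^(6x)
  Then ln(L) = lim(x→0) [exponent × ln(base)]
  Evaluate using L'Hôpital or standard limits, then exponentiate.
  L = 1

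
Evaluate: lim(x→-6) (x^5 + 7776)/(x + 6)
This is a standard limit.

Factor or rationalize the expression:
  lim(x→-6) (x^5 + 7776)/(x + 6) = 6480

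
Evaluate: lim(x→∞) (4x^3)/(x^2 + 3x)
This is an ∞/∞ indeterminate form.

Apply L'Hôpital's rule: differentiate numerator and denominator separately.
  f(x) = 4·x^3   ⇒   f'(x) = 12·x^2
  g(x) = x^2 + 3·x   ⇒   g'(x) = 2·x + 3
  lim(x→∞) f'(x)/g'(x) = lim(x→∞) (12·x^2)/(2·x + 3)
  = ∞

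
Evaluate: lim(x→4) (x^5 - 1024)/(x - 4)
This is a standard limit.

Factor or rationalize the expression:
  lim(x→4) (x^5 - 1024)/(x - 4) = 1280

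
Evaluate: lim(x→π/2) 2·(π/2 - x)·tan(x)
This is a 0·∞ indeterminate form.

Rewrite 0·∞ as a quotient (0/0 or ∞/∞ form), then apply L'Hôpital's rule:
  lim(x→π/2) 2·(π/2 - x)·tan(x) = 2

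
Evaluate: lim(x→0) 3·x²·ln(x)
This is a 0·∞ indeterminate form.

Rewrite 0·∞ as a quotient (0/0 or ∞/∞ form), then apply L'Hôpital's rule:
  lim(x→0) 3·x²·ln(x) = 0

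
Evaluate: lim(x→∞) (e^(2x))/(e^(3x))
This is an ∞/∞ indeterminate form.

Apply L'Hôpital's rule: differentiate numerator and denominator separately.
  f(x) = e^(2·x)   ⇒   f'(x) = 2·e^(2·x)
  g(x) = e^(3·x)   ⇒   g'(x) = 3·e^(3·x)
  lim(x→∞) f'(x)/g'(x) = lim(x→∞) (2·e^(2·x))/(3·e^(3·x))
  = 0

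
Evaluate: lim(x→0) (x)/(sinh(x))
This is a 0/0 indeterminate form.

Apply L'Hôpital's rule: differentiate numerator and denominator separately.
  f(x) = x   ⇒   f'(x) = 1
  g(x) = sinh(x)   ⇒   g'(x) = cosh(x)
  lim(x→0) f'(x)/g'(x) = lim(x→0) (1)/(cosh(x))
  = 1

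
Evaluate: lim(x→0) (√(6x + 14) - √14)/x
This is a standard limit.

Factor or rationalize the expression:
  lim(x→0) (√(6x + 14) - √14)/x = 3·sqrt(14)/14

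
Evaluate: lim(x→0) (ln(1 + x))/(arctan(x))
This is a 0/0 indeterminate form.

Apply L'Hôpital's rule: differentiate numerator and denominator separately.
  f(x) = ln(x + 1)   ⇒   f'(x) = 1/(x + 1)
  g(x) = atan(x)   ⇒   g'(x) = 1/(x^2 + 1)
  lim(x→0) f'(x)/g'(x) = lim(x→0) (1/(x + 1))/(1/(x^2 + 1))
  = 1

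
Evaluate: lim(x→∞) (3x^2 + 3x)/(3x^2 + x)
This is an ∞/∞ indeterminate form.

Apply L'Hôpital's rule: differentiate numerator and denominator separately.
  f(x) = 3·x^2 + 3·x   ⇒   f'(x) = 6·x + 3
  g(x) = 3·x^2 + x   ⇒   g'(x) = 6·x + 1
  lim(x→∞) f'(x)/g'(x) = lim(x→∞) (6·x + 3)/(6·x + 1)
  = 1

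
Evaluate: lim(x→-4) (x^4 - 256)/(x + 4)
This is a standard limit.

Factor or rationalize the expression:
  lim(x→-4) (x^4 - 256)/(x + 4) = -256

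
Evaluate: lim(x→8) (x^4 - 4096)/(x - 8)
This is a standard limit.

Factor or rationalize the expression:
  lim(x→8) (x^4 - 4096)/(x - 8) = 2048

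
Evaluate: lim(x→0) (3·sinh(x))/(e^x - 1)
This is a 0/0 indeterminate form.

Apply L'Hôpital's rule: differentiate numerator and denominator separately.
  f(x) = 3·sinh(x)   ⇒   f'(x) = 3·cosh(x)
  g(x) = e^(x) - 1   ⇒   g'(x) = e^(x)
  lim(x→0) f'(x)/g'(x) = lim(x→0) (3·cosh(x))/(e^(x))
  = 3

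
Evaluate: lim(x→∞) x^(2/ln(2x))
This is an exponential indeterminate form.

For exponential indeterminate forms, take the natural log:
  Let L = lim(x→∞) x^(2/ln(2x))
  Then ln(L) = lim(x→∞) [exponent × ln(base)]
  Evaluate using L'Hôpital or standard limits, then exponentiate.
  L = e²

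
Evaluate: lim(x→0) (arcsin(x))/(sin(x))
This is a 0/0 indeterminate form.

Apply L'Hôpital's rule: differentiate numerator and denominator separately.
  f(x) = asin(x)   ⇒   f'(x) = 1/sqrt(1 - x^2)
  g(x) = sin(x)   ⇒   g'(x) = cos(x)
  lim(x→0) f'(x)/g'(x) = lim(x→0) (1/sqrt(1 - x^2))/(cos(x))
  = 1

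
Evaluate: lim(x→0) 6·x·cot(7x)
This is a 0·∞ indeterminate form.

Rewrite 0·∞ as a quotient (0/0 or ∞/∞ form), then apply L'Hôpital's rule:
  lim(x→0) 6·x·cot(7x) = 6/7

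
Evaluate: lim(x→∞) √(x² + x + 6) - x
This is an ∞-∞ indeterminate form.

Combine fractions or rationalize to convert ∞-∞ to 0/0 form:
  lim(x→∞) √(x² + x + 6) - x = 1/2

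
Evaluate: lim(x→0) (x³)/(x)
This is a 0/0 indeterminate form.

Apply L'Hôpital's rule: differentiate numerator and denominator separately.
  f(x) = x^3   ⇒   f'(x) = 3·x^2
  g(x) = x   ⇒   g'(x) = 1
  lim(x→0) f'(x)/g'(x) = lim(x→0) (3·x^2)/(1)
  = 0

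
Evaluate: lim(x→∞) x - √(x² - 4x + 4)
This is an ∞-∞ indeterminate form.

Combine fractions or rationalize to convert ∞-∞ to 0/0 form:
  lim(x→∞) x - √(x² - 4x + 4) = 2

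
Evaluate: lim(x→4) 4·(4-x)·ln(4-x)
This is a 0·∞ indeterminate form.

Rewrite 0·∞ as a quotient (0/0 or ∞/∞ form), then apply L'Hôpital's rule:
  lim(x→4) 4·(4-x)·ln(4-x) = 0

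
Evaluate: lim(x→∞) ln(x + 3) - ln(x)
This is an ∞-∞ indeterminate form.

Combine fractions or rationalize to convert ∞-∞ to 0/0 form:
  lim(x→∞) ln(x + 3) - ln(x) = 0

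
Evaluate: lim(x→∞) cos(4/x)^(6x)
This is an exponential indeterminate form.

For exponential indeterminate forms, take the natural log:
  Let L = lim(x→∞) cos(4/x)^(6x)
  Then ln(L) = lim(x→∞) [exponent × ln(base)]
  Evaluate using L'Hôpital or standard limits, then exponentiate.
  L = 1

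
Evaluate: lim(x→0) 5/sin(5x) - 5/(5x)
This is an ∞-∞ indeterminate form.

Combine fractions or rationalize to convert ∞-∞ to 0/0 form:
  lim(x→0) 5/sin(5x) - 5/(5x) = 0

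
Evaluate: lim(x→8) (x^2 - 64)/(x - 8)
This is a standard limit.

Factor or rationalize the expression:
  lim(x→8) (x^2 - 64)/(x - 8) = 16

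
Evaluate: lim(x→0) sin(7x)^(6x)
This is an exponential indeterminate form.

For exponential indeterminate forms, take the natural log:
  Let L = lim(x→0) sin(7x)^(6x)
  Then ln(L) = lim(x→0) [exponent × ln(base)]
  Evaluate using L'Hôpital or standard limits, then exponentiate.
  L = 1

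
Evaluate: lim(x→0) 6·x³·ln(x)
This is a 0·∞ indeterminate form.

Rewrite 0·∞ as a quotient (0/0 or ∞/∞ form), then apply L'Hôpital's rule:
  lim(x→0) 6·x³·ln(x) = 0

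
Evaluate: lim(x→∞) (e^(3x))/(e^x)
This is an ∞/∞ indeterminate form.

Apply L'Hôpital's rule: differentiate numerator and denominator separately.
  f(x) = e^(3·x)   ⇒   f'(x) = 3·e^(3·x)
  g(x) = e^(x)   ⇒   g'(x) = e^(x)
  lim(x→∞) f'(x)/g'(x) = lim(x→∞) (3·e^(3·x))/(e^(x))
  = ∞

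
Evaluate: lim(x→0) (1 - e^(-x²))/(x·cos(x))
This is a 0/0 indeterminate form.

Apply L'Hôpital's rule: differentiate numerator and denominator separately.
  f(x) = 1 - e^(-x^2)   ⇒   f'(x) = 2·x·e^(-x^2)
  g(x) = x·cos(x)   ⇒   g'(x) = -x·sin(x) + cos(x)
  lim(x→0) f'(x)/g'(x) = lim(x→0) (2·x·e^(-x^2))/(-x·sin(x) + cos(x))
  = 0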